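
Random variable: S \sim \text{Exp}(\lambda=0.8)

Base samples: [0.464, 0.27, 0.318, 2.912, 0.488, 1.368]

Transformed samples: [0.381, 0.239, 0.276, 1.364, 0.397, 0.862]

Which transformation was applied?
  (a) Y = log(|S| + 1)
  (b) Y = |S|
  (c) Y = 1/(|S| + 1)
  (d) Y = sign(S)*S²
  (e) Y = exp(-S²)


Checking option (a) Y = log(|S| + 1):
  S = 0.464 -> Y = 0.381 ✓
  S = 0.27 -> Y = 0.239 ✓
  S = 0.318 -> Y = 0.276 ✓
All samples match this transformation.

(a) log(|S| + 1)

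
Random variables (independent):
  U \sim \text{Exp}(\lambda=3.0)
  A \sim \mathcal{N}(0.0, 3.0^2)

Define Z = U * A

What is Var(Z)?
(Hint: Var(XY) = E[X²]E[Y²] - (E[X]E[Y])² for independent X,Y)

Var(XY) = E[X²]E[Y²] - (E[X]E[Y])²
E[U] = 0.33333333, Var(U) = 0.11111111
E[A] = 0, Var(A) = 9
E[U²] = 0.11111111 + 0.33333333² = 0.22222222
E[A²] = 9 + 0² = 9
Var(Z) = 0.22222222*9 - (0.33333333*0)²
= 2 - 0 = 2

2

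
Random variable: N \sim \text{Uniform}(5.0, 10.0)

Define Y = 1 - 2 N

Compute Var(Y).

For Y = aN + b: Var(Y) = a² * Var(N)
Var(N) = (10 - 5)^2/12 = 2.0833333
Var(Y) = (-2)² * 2.0833333 = 4 * 2.0833333 = 8.3333333

8.3333333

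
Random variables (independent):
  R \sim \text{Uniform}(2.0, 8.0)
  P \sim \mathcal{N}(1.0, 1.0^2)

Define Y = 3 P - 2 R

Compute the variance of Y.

For independent RVs: Var(aX + bY) = a²Var(X) + b²Var(Y)
Var(R) = 3
Var(P) = 1
Var(Y) = (-2)²*3 + 3²*1
= 4*3 + 9*1 = 21

21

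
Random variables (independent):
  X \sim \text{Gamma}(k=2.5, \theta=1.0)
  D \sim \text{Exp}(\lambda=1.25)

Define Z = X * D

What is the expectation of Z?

For independent RVs: E[XY] = E[X]*E[Y]
E[X] = 2.5
E[D] = 0.8
E[Z] = 2.5 * 0.8 = 2

2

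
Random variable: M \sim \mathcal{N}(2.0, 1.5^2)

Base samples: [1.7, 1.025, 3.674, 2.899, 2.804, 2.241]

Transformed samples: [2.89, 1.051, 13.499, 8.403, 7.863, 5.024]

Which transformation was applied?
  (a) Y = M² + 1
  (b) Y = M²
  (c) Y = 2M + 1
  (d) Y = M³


Checking option (b) Y = M²:
  M = 1.7 -> Y = 2.89 ✓
  M = 1.025 -> Y = 1.051 ✓
  M = 3.674 -> Y = 13.499 ✓
All samples match this transformation.

(b) M²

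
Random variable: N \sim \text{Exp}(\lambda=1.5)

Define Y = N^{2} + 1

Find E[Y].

E[Y] = 1*E[N²] + 1
E[N] = 0.66666667
E[N²] = Var(N) + (E[N])² = 0.44444444 + 0.44444444 = 0.88888889
E[Y] = 1*0.88888889 + 1 = 1.8888889

1.8888889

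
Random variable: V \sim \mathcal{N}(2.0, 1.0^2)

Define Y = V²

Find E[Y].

Using E[X²] = Var(X) + (E[X])²:
E[V] = 2
Var(V) = 1.0^2 = 1
E[V²] = 1 + 2² = 1 + 4 = 5

5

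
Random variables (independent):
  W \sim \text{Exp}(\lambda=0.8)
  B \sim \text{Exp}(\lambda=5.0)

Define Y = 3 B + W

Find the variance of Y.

For independent RVs: Var(aX + bY) = a²Var(X) + b²Var(Y)
Var(W) = 1.5625
Var(B) = 0.04
Var(Y) = 1²*1.5625 + 3²*0.04
= 1*1.5625 + 9*0.04 = 1.9225

1.9225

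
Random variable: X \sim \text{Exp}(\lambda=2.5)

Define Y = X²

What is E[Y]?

E[X²] = Var(X) + (E[X])² = 0.16 + 0.16 = 0.32

0.32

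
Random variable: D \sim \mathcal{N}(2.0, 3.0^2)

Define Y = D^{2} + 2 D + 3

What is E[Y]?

E[Y] = 1*E[D²] + 2*E[D] + 3
E[D] = 2
E[D²] = Var(D) + (E[D])² = 9 + 4 = 13
E[Y] = 1*13 + 2*2 + 3 = 20

20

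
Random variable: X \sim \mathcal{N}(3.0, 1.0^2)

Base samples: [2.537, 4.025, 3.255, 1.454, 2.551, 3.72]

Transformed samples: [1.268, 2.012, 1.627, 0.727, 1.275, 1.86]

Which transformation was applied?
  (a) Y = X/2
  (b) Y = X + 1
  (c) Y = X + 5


Checking option (a) Y = X/2:
  X = 2.537 -> Y = 1.268 ✓
  X = 4.025 -> Y = 2.012 ✓
  X = 3.255 -> Y = 1.627 ✓
All samples match this transformation.

(a) X/2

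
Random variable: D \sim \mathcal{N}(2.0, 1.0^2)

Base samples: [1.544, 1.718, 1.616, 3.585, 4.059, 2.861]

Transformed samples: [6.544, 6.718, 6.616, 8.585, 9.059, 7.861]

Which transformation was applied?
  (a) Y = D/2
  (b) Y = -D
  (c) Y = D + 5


Checking option (c) Y = D + 5:
  D = 1.544 -> Y = 6.544 ✓
  D = 1.718 -> Y = 6.718 ✓
  D = 1.616 -> Y = 6.616 ✓
All samples match this transformation.

(c) D + 5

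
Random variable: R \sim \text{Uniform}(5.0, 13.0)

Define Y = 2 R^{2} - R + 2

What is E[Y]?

E[Y] = 2*E[R²] - 1*E[R] + 2
E[R] = 9
E[R²] = Var(R) + (E[R])² = 5.3333333 + 81 = 86.333333
E[Y] = 2*86.333333 - 1*9 + 2 = 165.66667

165.66667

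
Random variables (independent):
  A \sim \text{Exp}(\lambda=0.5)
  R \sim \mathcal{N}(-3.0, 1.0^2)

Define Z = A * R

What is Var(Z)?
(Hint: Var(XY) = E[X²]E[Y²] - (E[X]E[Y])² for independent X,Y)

Var(XY) = E[X²]E[Y²] - (E[X]E[Y])²
E[A] = 2, Var(A) = 4
E[R] = -3, Var(R) = 1
E[A²] = 4 + 2² = 8
E[R²] = 1 + (-3)² = 10
Var(Z) = 8*10 - (2*(-3))²
= 80 - 36 = 44

44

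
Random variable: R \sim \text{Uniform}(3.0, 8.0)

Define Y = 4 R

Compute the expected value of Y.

For Y = 4R:
E[Y] = 4 * E[R]
E[R] = (3 + 8)/2 = 5.5
E[Y] = 4 * 5.5 = 22

22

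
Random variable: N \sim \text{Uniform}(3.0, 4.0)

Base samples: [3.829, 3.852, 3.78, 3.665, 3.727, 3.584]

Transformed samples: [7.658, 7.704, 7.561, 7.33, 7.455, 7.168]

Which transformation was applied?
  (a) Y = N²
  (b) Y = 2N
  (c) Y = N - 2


Checking option (b) Y = 2N:
  N = 3.829 -> Y = 7.658 ✓
  N = 3.852 -> Y = 7.704 ✓
  N = 3.78 -> Y = 7.561 ✓
All samples match this transformation.

(b) 2N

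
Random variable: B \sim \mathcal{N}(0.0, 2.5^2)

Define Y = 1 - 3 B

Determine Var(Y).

For Y = aB + b: Var(Y) = a² * Var(B)
Var(B) = 2.5^2 = 6.25
Var(Y) = (-3)² * 6.25 = 9 * 6.25 = 56.25

56.25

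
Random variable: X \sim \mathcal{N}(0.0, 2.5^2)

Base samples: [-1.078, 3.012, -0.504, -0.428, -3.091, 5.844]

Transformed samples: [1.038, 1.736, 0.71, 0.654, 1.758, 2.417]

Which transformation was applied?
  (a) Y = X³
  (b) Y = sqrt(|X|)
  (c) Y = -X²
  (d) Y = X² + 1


Checking option (b) Y = sqrt(|X|):
  X = -1.078 -> Y = 1.038 ✓
  X = 3.012 -> Y = 1.736 ✓
  X = -0.504 -> Y = 0.71 ✓
All samples match this transformation.

(b) sqrt(|X|)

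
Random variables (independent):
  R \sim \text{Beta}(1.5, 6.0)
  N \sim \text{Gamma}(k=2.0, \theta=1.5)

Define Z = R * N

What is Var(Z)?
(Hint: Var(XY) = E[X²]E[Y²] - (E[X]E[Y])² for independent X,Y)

Var(XY) = E[X²]E[Y²] - (E[X]E[Y])²
E[R] = 0.2, Var(R) = 0.018823529
E[N] = 3, Var(N) = 4.5
E[R²] = 0.018823529 + 0.2² = 0.058823529
E[N²] = 4.5 + 3² = 13.5
Var(Z) = 0.058823529*13.5 - (0.2*3)²
= 0.79411765 - 0.36 = 0.43411765

0.43411765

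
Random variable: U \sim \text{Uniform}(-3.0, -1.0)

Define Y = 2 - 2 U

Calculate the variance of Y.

For Y = aU + b: Var(Y) = a² * Var(U)
Var(U) = (-1 + 3)^2/12 = 0.33333333
Var(Y) = (-2)² * 0.33333333 = 4 * 0.33333333 = 1.3333333

1.3333333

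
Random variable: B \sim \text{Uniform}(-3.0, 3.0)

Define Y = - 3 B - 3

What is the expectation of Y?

For Y = -3B - 3:
E[Y] = -3 * E[B] - 3
E[B] = (-3 + 3)/2 = 0
E[Y] = -3 * 0 - 3 = -3

-3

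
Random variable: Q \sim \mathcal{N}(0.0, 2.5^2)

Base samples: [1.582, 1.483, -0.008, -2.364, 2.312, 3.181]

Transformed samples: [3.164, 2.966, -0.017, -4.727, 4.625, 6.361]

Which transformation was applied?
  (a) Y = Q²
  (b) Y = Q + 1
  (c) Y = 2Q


Checking option (c) Y = 2Q:
  Q = 1.582 -> Y = 3.164 ✓
  Q = 1.483 -> Y = 2.966 ✓
  Q = -0.008 -> Y = -0.017 ✓
All samples match this transformation.

(c) 2Q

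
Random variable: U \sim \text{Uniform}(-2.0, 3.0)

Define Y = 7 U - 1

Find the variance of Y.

For Y = aU + b: Var(Y) = a² * Var(U)
Var(U) = (3 + 2)^2/12 = 2.0833333
Var(Y) = 7² * 2.0833333 = 49 * 2.0833333 = 102.08333

102.08333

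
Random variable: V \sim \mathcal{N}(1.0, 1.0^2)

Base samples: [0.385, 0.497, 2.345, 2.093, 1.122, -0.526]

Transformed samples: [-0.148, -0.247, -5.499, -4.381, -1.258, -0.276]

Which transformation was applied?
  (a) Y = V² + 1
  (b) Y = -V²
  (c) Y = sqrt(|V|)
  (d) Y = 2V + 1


Checking option (b) Y = -V²:
  V = 0.385 -> Y = -0.148 ✓
  V = 0.497 -> Y = -0.247 ✓
  V = 2.345 -> Y = -5.499 ✓
All samples match this transformation.

(b) -V²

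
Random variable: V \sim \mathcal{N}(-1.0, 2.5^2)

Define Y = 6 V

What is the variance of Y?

For Y = aV + b: Var(Y) = a² * Var(V)
Var(V) = 2.5^2 = 6.25
Var(Y) = 6² * 6.25 = 36 * 6.25 = 225

225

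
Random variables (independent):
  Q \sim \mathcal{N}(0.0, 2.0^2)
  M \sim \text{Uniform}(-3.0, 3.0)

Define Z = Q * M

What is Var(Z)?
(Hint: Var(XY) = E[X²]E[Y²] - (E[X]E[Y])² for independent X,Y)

Var(XY) = E[X²]E[Y²] - (E[X]E[Y])²
E[Q] = 0, Var(Q) = 4
E[M] = 0, Var(M) = 3
E[Q²] = 4 + 0² = 4
E[M²] = 3 + 0² = 3
Var(Z) = 4*3 - (0*0)²
= 12 - 0 = 12

12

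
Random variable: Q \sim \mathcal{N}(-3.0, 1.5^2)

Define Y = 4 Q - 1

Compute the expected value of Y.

For Y = 4Q - 1:
E[Y] = 4 * E[Q] - 1
E[Q] = -3.0 = -3
E[Y] = 4 * (-3) - 1 = -13

-13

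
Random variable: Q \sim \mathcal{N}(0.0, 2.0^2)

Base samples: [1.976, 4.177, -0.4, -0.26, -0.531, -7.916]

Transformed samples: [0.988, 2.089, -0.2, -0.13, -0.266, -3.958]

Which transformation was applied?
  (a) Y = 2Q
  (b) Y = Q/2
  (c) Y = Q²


Checking option (b) Y = Q/2:
  Q = 1.976 -> Y = 0.988 ✓
  Q = 4.177 -> Y = 2.089 ✓
  Q = -0.4 -> Y = -0.2 ✓
All samples match this transformation.

(b) Q/2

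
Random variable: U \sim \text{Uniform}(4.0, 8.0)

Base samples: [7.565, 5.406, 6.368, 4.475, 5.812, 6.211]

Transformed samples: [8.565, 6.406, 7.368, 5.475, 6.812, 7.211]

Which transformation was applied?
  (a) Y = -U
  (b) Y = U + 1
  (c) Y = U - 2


Checking option (b) Y = U + 1:
  U = 7.565 -> Y = 8.565 ✓
  U = 5.406 -> Y = 6.406 ✓
  U = 6.368 -> Y = 7.368 ✓
All samples match this transformation.

(b) U + 1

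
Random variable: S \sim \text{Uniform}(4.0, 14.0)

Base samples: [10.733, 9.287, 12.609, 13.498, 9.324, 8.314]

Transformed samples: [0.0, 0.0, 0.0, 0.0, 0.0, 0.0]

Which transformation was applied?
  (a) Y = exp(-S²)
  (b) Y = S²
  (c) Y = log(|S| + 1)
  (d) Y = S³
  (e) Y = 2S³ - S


Checking option (a) Y = exp(-S²):
  S = 10.733 -> Y = 0.0 ✓
  S = 9.287 -> Y = 0.0 ✓
  S = 12.609 -> Y = 0.0 ✓
All samples match this transformation.

(a) exp(-S²)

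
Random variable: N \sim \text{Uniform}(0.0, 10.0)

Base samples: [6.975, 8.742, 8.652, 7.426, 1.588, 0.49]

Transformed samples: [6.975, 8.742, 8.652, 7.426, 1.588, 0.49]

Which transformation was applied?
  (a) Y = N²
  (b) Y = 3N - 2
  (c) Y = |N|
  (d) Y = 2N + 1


Checking option (c) Y = |N|:
  N = 6.975 -> Y = 6.975 ✓
  N = 8.742 -> Y = 8.742 ✓
  N = 8.652 -> Y = 8.652 ✓
All samples match this transformation.

(c) |N|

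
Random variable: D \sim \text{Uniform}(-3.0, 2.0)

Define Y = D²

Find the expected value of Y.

E[D²] = Var(D) + (E[D])² = 2.0833333 + 0.25 = 2.3333333

2.3333333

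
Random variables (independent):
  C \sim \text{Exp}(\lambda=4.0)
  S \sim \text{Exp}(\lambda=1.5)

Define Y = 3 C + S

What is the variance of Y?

For independent RVs: Var(aX + bY) = a²Var(X) + b²Var(Y)
Var(C) = 0.0625
Var(S) = 0.44444444
Var(Y) = 3²*0.0625 + 1²*0.44444444
= 9*0.0625 + 1*0.44444444 = 1.0069444

1.0069444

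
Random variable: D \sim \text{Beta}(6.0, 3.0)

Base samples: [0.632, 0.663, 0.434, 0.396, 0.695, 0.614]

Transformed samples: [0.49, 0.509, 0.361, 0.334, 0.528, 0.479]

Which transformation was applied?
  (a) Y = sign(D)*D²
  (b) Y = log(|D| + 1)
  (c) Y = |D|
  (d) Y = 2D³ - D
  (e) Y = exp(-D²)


Checking option (b) Y = log(|D| + 1):
  D = 0.632 -> Y = 0.49 ✓
  D = 0.663 -> Y = 0.509 ✓
  D = 0.434 -> Y = 0.361 ✓
All samples match this transformation.

(b) log(|D| + 1)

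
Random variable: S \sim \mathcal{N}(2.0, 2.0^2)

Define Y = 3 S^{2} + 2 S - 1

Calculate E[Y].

E[Y] = 3*E[S²] + 2*E[S] - 1
E[S] = 2
E[S²] = Var(S) + (E[S])² = 4 + 4 = 8
E[Y] = 3*8 + 2*2 - 1 = 27

27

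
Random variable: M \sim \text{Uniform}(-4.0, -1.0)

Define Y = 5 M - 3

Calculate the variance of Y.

For Y = aM + b: Var(Y) = a² * Var(M)
Var(M) = (-1 + 4)^2/12 = 0.75
Var(Y) = 5² * 0.75 = 25 * 0.75 = 18.75

18.75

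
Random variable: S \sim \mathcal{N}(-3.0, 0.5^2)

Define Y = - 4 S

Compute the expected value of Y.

For Y = -4S:
E[Y] = -4 * E[S]
E[S] = -3.0 = -3
E[Y] = -4 * (-3) = 12

12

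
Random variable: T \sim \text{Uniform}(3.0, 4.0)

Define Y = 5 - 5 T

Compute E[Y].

For Y = -5T + 5:
E[Y] = -5 * E[T] + 5
E[T] = (3 + 4)/2 = 3.5
E[Y] = -5 * 3.5 + 5 = -12.5

-12.5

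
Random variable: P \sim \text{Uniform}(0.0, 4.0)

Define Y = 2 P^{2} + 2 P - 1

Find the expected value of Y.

E[Y] = 2*E[P²] + 2*E[P] - 1
E[P] = 2
E[P²] = Var(P) + (E[P])² = 1.3333333 + 4 = 5.3333333
E[Y] = 2*5.3333333 + 2*2 - 1 = 13.666667

13.666667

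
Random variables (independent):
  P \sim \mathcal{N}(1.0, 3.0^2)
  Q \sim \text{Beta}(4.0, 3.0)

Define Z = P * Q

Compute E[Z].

For independent RVs: E[XY] = E[X]*E[Y]
E[P] = 1
E[Q] = 0.57142857
E[Z] = 1 * 0.57142857 = 0.57142857

0.57142857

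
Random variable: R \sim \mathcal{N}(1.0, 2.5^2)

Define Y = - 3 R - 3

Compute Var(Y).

For Y = aR + b: Var(Y) = a² * Var(R)
Var(R) = 2.5^2 = 6.25
Var(Y) = (-3)² * 6.25 = 9 * 6.25 = 56.25

56.25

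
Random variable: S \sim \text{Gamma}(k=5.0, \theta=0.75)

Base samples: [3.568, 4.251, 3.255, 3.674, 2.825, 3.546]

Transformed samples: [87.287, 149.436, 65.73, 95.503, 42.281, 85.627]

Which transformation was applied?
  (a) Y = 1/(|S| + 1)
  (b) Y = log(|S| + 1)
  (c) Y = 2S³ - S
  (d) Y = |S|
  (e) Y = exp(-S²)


Checking option (c) Y = 2S³ - S:
  S = 3.568 -> Y = 87.287 ✓
  S = 4.251 -> Y = 149.436 ✓
  S = 3.255 -> Y = 65.73 ✓
All samples match this transformation.

(c) 2S³ - S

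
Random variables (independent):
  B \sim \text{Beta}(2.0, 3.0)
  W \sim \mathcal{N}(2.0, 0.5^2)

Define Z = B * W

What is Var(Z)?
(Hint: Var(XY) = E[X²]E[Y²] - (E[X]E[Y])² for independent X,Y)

Var(XY) = E[X²]E[Y²] - (E[X]E[Y])²
E[B] = 0.4, Var(B) = 0.04
E[W] = 2, Var(W) = 0.25
E[B²] = 0.04 + 0.4² = 0.2
E[W²] = 0.25 + 2² = 4.25
Var(Z) = 0.2*4.25 - (0.4*2)²
= 0.85 - 0.64 = 0.21

0.21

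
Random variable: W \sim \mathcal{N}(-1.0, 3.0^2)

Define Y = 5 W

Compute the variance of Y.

For Y = aW + b: Var(Y) = a² * Var(W)
Var(W) = 3.0^2 = 9
Var(Y) = 5² * 9 = 25 * 9 = 225

225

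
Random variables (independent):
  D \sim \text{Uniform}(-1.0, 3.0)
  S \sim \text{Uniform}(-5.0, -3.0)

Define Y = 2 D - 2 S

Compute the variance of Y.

For independent RVs: Var(aX + bY) = a²Var(X) + b²Var(Y)
Var(D) = 1.3333333
Var(S) = 0.33333333
Var(Y) = 2²*1.3333333 + (-2)²*0.33333333
= 4*1.3333333 + 4*0.33333333 = 6.6666667

6.6666667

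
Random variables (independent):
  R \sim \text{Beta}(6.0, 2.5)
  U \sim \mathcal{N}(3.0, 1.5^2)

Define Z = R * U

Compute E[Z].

For independent RVs: E[XY] = E[X]*E[Y]
E[R] = 0.70588235
E[U] = 3
E[Z] = 0.70588235 * 3 = 2.1176471

2.1176471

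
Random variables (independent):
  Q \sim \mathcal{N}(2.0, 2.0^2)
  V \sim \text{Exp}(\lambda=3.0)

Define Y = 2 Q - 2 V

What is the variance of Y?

For independent RVs: Var(aX + bY) = a²Var(X) + b²Var(Y)
Var(Q) = 4
Var(V) = 0.11111111
Var(Y) = 2²*4 + (-2)²*0.11111111
= 4*4 + 4*0.11111111 = 16.444444

16.444444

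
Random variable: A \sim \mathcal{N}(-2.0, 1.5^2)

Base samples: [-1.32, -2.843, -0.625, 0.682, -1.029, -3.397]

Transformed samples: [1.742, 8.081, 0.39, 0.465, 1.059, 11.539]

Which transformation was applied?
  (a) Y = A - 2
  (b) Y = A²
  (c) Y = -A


Checking option (b) Y = A²:
  A = -1.32 -> Y = 1.742 ✓
  A = -2.843 -> Y = 8.081 ✓
  A = -0.625 -> Y = 0.39 ✓
All samples match this transformation.

(b) A²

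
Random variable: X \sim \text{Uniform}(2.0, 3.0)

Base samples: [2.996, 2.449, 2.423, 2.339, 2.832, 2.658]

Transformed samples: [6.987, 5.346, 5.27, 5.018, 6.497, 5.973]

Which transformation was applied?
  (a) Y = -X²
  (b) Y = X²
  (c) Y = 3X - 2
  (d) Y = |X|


Checking option (c) Y = 3X - 2:
  X = 2.996 -> Y = 6.987 ✓
  X = 2.449 -> Y = 5.346 ✓
  X = 2.423 -> Y = 5.27 ✓
All samples match this transformation.

(c) 3X - 2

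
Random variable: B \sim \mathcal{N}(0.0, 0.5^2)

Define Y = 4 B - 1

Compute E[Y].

For Y = 4B - 1:
E[Y] = 4 * E[B] - 1
E[B] = 0.0 = 0
E[Y] = 4 * 0 - 1 = -1

-1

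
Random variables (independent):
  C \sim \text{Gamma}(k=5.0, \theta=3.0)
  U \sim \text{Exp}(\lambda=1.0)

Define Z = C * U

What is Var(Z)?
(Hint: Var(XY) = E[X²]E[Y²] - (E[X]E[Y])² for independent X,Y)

Var(XY) = E[X²]E[Y²] - (E[X]E[Y])²
E[C] = 15, Var(C) = 45
E[U] = 1, Var(U) = 1
E[C²] = 45 + 15² = 270
E[U²] = 1 + 1² = 2
Var(Z) = 270*2 - (15*1)²
= 540 - 225 = 315

315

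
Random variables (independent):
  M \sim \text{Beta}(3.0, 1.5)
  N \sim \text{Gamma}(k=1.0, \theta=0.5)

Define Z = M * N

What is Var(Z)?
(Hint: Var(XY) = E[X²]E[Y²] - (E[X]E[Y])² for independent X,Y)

Var(XY) = E[X²]E[Y²] - (E[X]E[Y])²
E[M] = 0.66666667, Var(M) = 0.04040404
E[N] = 0.5, Var(N) = 0.25
E[M²] = 0.04040404 + 0.66666667² = 0.48484848
E[N²] = 0.25 + 0.5² = 0.5
Var(Z) = 0.48484848*0.5 - (0.66666667*0.5)²
= 0.24242424 - 0.11111111 = 0.13131313

0.13131313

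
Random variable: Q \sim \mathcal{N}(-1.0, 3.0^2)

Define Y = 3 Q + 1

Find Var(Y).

For Y = aQ + b: Var(Y) = a² * Var(Q)
Var(Q) = 3.0^2 = 9
Var(Y) = 3² * 9 = 9 * 9 = 81

81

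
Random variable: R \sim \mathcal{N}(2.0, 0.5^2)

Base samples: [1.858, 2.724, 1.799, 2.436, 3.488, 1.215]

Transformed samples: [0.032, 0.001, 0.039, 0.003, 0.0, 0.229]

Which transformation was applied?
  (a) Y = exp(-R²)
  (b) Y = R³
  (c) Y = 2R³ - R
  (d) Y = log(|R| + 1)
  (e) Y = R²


Checking option (a) Y = exp(-R²):
  R = 1.858 -> Y = 0.032 ✓
  R = 2.724 -> Y = 0.001 ✓
  R = 1.799 -> Y = 0.039 ✓
All samples match this transformation.

(a) exp(-R²)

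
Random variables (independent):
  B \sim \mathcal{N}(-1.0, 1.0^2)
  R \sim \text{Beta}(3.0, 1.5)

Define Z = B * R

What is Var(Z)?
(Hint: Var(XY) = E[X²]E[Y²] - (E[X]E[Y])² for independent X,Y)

Var(XY) = E[X²]E[Y²] - (E[X]E[Y])²
E[B] = -1, Var(B) = 1
E[R] = 0.66666667, Var(R) = 0.04040404
E[B²] = 1 + (-1)² = 2
E[R²] = 0.04040404 + 0.66666667² = 0.48484848
Var(Z) = 2*0.48484848 - (-1*0.66666667)²
= 0.96969697 - 0.44444444 = 0.52525253

0.52525253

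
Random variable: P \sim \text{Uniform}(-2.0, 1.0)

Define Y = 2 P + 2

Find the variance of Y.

For Y = aP + b: Var(Y) = a² * Var(P)
Var(P) = (1 + 2)^2/12 = 0.75
Var(Y) = 2² * 0.75 = 4 * 0.75 = 3

3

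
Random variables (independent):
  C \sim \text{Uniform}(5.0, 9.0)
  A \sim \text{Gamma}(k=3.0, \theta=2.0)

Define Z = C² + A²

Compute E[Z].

E[Z] = E[C²] + E[A²]
E[C²] = Var(C) + E[C]² = 1.3333333 + 49 = 50.333333
E[A²] = Var(A) + E[A]² = 12 + 36 = 48
E[Z] = 50.333333 + 48 = 98.333333

98.333333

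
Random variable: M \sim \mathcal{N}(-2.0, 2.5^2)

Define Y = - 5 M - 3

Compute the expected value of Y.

For Y = -5M - 3:
E[Y] = -5 * E[M] - 3
E[M] = -2.0 = -2
E[Y] = -5 * (-2) - 3 = 7

7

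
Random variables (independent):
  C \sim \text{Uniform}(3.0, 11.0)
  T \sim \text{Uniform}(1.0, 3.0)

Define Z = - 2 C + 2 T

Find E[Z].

E[Z] = -2*E[C] + 2*E[T]
E[C] = 7
E[T] = 2
E[Z] = -2*7 + 2*2 = -10

-10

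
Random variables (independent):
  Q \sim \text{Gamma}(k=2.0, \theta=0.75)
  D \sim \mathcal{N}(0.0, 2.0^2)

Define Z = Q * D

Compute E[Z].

For independent RVs: E[XY] = E[X]*E[Y]
E[Q] = 1.5
E[D] = 0
E[Z] = 1.5 * 0 = 0

0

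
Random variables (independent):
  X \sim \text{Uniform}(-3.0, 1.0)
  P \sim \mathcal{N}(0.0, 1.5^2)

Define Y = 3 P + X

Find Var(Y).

For independent RVs: Var(aX + bY) = a²Var(X) + b²Var(Y)
Var(X) = 1.3333333
Var(P) = 2.25
Var(Y) = 1²*1.3333333 + 3²*2.25
= 1*1.3333333 + 9*2.25 = 21.583333

21.583333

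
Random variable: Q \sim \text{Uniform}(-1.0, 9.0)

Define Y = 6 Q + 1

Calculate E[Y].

For Y = 6Q + 1:
E[Y] = 6 * E[Q] + 1
E[Q] = (-1 + 9)/2 = 4
E[Y] = 6 * 4 + 1 = 25

25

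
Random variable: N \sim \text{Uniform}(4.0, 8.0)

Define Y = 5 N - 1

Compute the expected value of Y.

For Y = 5N - 1:
E[Y] = 5 * E[N] - 1
E[N] = (4 + 8)/2 = 6
E[Y] = 5 * 6 - 1 = 29

29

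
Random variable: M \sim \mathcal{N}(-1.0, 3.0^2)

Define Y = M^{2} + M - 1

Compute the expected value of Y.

E[Y] = 1*E[M²] + 1*E[M] - 1
E[M] = -1
E[M²] = Var(M) + (E[M])² = 9 + 1 = 10
E[Y] = 1*10 + 1*(-1) - 1 = 8

8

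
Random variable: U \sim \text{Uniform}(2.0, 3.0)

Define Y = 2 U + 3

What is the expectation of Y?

For Y = 2U + 3:
E[Y] = 2 * E[U] + 3
E[U] = (2 + 3)/2 = 2.5
E[Y] = 2 * 2.5 + 3 = 8

8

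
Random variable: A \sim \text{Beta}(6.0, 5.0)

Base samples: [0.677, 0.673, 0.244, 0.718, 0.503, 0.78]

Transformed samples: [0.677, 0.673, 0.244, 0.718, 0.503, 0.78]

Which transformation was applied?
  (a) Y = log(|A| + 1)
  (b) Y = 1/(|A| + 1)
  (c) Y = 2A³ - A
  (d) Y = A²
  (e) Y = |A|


Checking option (e) Y = |A|:
  A = 0.677 -> Y = 0.677 ✓
  A = 0.673 -> Y = 0.673 ✓
  A = 0.244 -> Y = 0.244 ✓
All samples match this transformation.

(e) |A|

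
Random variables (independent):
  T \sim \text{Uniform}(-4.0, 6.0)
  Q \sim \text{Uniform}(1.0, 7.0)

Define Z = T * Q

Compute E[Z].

For independent RVs: E[XY] = E[X]*E[Y]
E[T] = 1
E[Q] = 4
E[Z] = 1 * 4 = 4

4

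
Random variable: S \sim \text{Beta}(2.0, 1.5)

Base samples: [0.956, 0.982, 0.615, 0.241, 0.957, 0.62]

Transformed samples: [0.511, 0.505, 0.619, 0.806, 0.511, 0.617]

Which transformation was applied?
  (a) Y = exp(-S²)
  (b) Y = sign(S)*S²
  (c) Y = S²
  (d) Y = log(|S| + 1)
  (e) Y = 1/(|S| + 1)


Checking option (e) Y = 1/(|S| + 1):
  S = 0.956 -> Y = 0.511 ✓
  S = 0.982 -> Y = 0.505 ✓
  S = 0.615 -> Y = 0.619 ✓
All samples match this transformation.

(e) 1/(|S| + 1)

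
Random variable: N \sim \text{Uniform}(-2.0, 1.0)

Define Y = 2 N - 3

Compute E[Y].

For Y = 2N - 3:
E[Y] = 2 * E[N] - 3
E[N] = (-2 + 1)/2 = -0.5
E[Y] = 2 * (-0.5) - 3 = -4

-4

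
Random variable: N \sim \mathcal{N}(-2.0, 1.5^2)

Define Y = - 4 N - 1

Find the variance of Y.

For Y = aN + b: Var(Y) = a² * Var(N)
Var(N) = 1.5^2 = 2.25
Var(Y) = (-4)² * 2.25 = 16 * 2.25 = 36

36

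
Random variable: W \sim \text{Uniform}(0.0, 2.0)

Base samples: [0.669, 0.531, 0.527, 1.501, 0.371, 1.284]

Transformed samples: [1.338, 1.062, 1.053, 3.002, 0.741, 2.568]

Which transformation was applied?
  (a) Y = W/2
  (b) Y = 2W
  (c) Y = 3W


Checking option (b) Y = 2W:
  W = 0.669 -> Y = 1.338 ✓
  W = 0.531 -> Y = 1.062 ✓
  W = 0.527 -> Y = 1.053 ✓
All samples match this transformation.

(b) 2W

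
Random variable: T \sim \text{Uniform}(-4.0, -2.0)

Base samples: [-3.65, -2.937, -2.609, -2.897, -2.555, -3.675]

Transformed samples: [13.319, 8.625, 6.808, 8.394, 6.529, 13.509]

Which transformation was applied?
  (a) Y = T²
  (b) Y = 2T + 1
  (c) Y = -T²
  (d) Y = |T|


Checking option (a) Y = T²:
  T = -3.65 -> Y = 13.319 ✓
  T = -2.937 -> Y = 8.625 ✓
  T = -2.609 -> Y = 6.808 ✓
All samples match this transformation.

(a) T²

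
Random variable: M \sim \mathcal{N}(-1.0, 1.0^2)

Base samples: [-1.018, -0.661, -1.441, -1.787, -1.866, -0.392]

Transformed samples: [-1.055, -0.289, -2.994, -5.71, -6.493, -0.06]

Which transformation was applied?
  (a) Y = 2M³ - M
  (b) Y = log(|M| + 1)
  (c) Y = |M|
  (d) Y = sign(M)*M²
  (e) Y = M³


Checking option (e) Y = M³:
  M = -1.018 -> Y = -1.055 ✓
  M = -0.661 -> Y = -0.289 ✓
  M = -1.441 -> Y = -2.994 ✓
All samples match this transformation.

(e) M³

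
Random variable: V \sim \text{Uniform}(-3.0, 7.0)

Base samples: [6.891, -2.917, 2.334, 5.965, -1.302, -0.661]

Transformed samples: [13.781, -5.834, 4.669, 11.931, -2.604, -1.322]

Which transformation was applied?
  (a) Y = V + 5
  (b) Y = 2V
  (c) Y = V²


Checking option (b) Y = 2V:
  V = 6.891 -> Y = 13.781 ✓
  V = -2.917 -> Y = -5.834 ✓
  V = 2.334 -> Y = 4.669 ✓
All samples match this transformation.

(b) 2V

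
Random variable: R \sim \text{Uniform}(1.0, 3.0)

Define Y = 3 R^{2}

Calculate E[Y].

E[Y] = 3*E[R²]
E[R] = 2
E[R²] = Var(R) + (E[R])² = 0.33333333 + 4 = 4.3333333
E[Y] = 3*4.3333333 = 13

13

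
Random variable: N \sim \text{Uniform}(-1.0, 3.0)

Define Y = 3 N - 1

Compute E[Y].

For Y = 3N - 1:
E[Y] = 3 * E[N] - 1
E[N] = (-1 + 3)/2 = 1
E[Y] = 3 * 1 - 1 = 2

2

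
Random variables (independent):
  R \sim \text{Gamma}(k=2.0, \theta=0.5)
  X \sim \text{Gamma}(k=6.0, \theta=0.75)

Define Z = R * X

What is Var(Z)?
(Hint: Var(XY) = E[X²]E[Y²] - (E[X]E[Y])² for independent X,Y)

Var(XY) = E[X²]E[Y²] - (E[X]E[Y])²
E[R] = 1, Var(R) = 0.5
E[X] = 4.5, Var(X) = 3.375
E[R²] = 0.5 + 1² = 1.5
E[X²] = 3.375 + 4.5² = 23.625
Var(Z) = 1.5*23.625 - (1*4.5)²
= 35.4375 - 20.25 = 15.1875

15.1875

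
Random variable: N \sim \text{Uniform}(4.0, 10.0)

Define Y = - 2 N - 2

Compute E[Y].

For Y = -2N - 2:
E[Y] = -2 * E[N] - 2
E[N] = (4 + 10)/2 = 7
E[Y] = -2 * 7 - 2 = -16

-16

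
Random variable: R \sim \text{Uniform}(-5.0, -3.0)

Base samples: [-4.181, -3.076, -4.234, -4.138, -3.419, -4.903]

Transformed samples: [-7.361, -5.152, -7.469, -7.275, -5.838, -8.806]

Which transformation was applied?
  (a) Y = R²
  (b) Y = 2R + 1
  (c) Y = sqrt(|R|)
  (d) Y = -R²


Checking option (b) Y = 2R + 1:
  R = -4.181 -> Y = -7.361 ✓
  R = -3.076 -> Y = -5.152 ✓
  R = -4.234 -> Y = -7.469 ✓
All samples match this transformation.

(b) 2R + 1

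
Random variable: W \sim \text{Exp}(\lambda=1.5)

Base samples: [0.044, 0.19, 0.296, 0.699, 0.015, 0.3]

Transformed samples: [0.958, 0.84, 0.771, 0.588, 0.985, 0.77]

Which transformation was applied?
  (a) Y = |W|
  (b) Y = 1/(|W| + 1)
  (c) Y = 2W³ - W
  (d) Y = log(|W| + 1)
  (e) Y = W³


Checking option (b) Y = 1/(|W| + 1):
  W = 0.044 -> Y = 0.958 ✓
  W = 0.19 -> Y = 0.84 ✓
  W = 0.296 -> Y = 0.771 ✓
All samples match this transformation.

(b) 1/(|W| + 1)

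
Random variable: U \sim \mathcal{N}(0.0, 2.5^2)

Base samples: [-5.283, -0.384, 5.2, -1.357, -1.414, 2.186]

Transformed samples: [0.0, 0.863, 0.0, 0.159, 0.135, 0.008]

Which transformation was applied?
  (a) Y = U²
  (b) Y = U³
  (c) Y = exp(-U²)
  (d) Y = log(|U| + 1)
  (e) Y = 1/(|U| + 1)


Checking option (c) Y = exp(-U²):
  U = -5.283 -> Y = 0.0 ✓
  U = -0.384 -> Y = 0.863 ✓
  U = 5.2 -> Y = 0.0 ✓
All samples match this transformation.

(c) exp(-U²)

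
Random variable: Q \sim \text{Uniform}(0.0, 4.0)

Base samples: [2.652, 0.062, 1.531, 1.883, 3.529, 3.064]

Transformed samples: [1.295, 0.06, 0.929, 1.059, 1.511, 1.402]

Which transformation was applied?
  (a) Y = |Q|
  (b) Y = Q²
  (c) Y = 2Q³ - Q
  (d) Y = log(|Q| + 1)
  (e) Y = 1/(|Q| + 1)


Checking option (d) Y = log(|Q| + 1):
  Q = 2.652 -> Y = 1.295 ✓
  Q = 0.062 -> Y = 0.06 ✓
  Q = 1.531 -> Y = 0.929 ✓
All samples match this transformation.

(d) log(|Q| + 1)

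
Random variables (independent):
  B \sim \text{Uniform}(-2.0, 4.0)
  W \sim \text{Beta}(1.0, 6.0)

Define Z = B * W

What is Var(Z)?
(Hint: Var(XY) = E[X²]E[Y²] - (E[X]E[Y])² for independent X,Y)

Var(XY) = E[X²]E[Y²] - (E[X]E[Y])²
E[B] = 1, Var(B) = 3
E[W] = 0.14285714, Var(W) = 0.015306122
E[B²] = 3 + 1² = 4
E[W²] = 0.015306122 + 0.14285714² = 0.035714286
Var(Z) = 4*0.035714286 - (1*0.14285714)²
= 0.14285714 - 0.020408163 = 0.12244898

0.12244898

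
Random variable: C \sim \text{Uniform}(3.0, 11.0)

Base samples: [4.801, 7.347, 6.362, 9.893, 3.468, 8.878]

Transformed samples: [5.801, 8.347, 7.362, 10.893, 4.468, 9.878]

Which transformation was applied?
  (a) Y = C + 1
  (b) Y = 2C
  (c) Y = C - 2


Checking option (a) Y = C + 1:
  C = 4.801 -> Y = 5.801 ✓
  C = 7.347 -> Y = 8.347 ✓
  C = 6.362 -> Y = 7.362 ✓
All samples match this transformation.

(a) C + 1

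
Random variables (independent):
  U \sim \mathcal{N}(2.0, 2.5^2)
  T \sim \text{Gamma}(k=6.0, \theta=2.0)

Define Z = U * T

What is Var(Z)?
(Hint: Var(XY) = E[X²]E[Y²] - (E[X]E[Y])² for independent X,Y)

Var(XY) = E[X²]E[Y²] - (E[X]E[Y])²
E[U] = 2, Var(U) = 6.25
E[T] = 12, Var(T) = 24
E[U²] = 6.25 + 2² = 10.25
E[T²] = 24 + 12² = 168
Var(Z) = 10.25*168 - (2*12)²
= 1722 - 576 = 1146

1146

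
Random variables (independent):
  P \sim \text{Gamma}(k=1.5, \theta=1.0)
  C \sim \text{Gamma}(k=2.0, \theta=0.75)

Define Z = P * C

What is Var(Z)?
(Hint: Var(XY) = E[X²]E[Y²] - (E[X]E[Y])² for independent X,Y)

Var(XY) = E[X²]E[Y²] - (E[X]E[Y])²
E[P] = 1.5, Var(P) = 1.5
E[C] = 1.5, Var(C) = 1.125
E[P²] = 1.5 + 1.5² = 3.75
E[C²] = 1.125 + 1.5² = 3.375
Var(Z) = 3.75*3.375 - (1.5*1.5)²
= 12.65625 - 5.0625 = 7.59375

7.59375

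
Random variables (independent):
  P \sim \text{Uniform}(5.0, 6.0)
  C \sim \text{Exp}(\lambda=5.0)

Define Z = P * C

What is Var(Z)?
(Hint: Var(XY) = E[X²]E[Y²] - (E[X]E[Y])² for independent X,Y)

Var(XY) = E[X²]E[Y²] - (E[X]E[Y])²
E[P] = 5.5, Var(P) = 0.083333333
E[C] = 0.2, Var(C) = 0.04
E[P²] = 0.083333333 + 5.5² = 30.333333
E[C²] = 0.04 + 0.2² = 0.08
Var(Z) = 30.333333*0.08 - (5.5*0.2)²
= 2.4266667 - 1.21 = 1.2166667

1.2166667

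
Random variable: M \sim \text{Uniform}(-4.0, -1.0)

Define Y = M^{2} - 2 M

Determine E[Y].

E[Y] = 1*E[M²] - 2*E[M]
E[M] = -2.5
E[M²] = Var(M) + (E[M])² = 0.75 + 6.25 = 7
E[Y] = 1*7 - 2*(-2.5) = 12

12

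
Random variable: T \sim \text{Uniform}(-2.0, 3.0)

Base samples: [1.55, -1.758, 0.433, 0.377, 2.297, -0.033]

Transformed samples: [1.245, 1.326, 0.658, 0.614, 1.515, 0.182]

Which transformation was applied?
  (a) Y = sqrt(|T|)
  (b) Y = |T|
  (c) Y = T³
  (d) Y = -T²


Checking option (a) Y = sqrt(|T|):
  T = 1.55 -> Y = 1.245 ✓
  T = -1.758 -> Y = 1.326 ✓
  T = 0.433 -> Y = 0.658 ✓
All samples match this transformation.

(a) sqrt(|T|)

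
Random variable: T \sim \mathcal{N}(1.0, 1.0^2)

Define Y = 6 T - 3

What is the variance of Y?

For Y = aT + b: Var(Y) = a² * Var(T)
Var(T) = 1.0^2 = 1
Var(Y) = 6² * 1 = 36 * 1 = 36

36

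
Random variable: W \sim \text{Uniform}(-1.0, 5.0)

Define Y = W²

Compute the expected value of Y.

Using E[X²] = Var(X) + (E[X])²:
E[W] = 2
Var(W) = (5 + 1)^2/12 = 3
E[W²] = 3 + 2² = 3 + 4 = 7

7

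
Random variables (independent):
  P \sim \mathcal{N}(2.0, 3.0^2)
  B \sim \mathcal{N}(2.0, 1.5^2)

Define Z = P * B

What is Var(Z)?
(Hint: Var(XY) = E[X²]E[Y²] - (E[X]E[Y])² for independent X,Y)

Var(XY) = E[X²]E[Y²] - (E[X]E[Y])²
E[P] = 2, Var(P) = 9
E[B] = 2, Var(B) = 2.25
E[P²] = 9 + 2² = 13
E[B²] = 2.25 + 2² = 6.25
Var(Z) = 13*6.25 - (2*2)²
= 81.25 - 16 = 65.25

65.25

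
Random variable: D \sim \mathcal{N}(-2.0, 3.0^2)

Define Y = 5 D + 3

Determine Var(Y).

For Y = aD + b: Var(Y) = a² * Var(D)
Var(D) = 3.0^2 = 9
Var(Y) = 5² * 9 = 25 * 9 = 225

225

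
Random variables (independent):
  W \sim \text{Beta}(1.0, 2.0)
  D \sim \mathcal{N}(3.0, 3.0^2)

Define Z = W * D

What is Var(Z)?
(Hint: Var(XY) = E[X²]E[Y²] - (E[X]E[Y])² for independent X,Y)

Var(XY) = E[X²]E[Y²] - (E[X]E[Y])²
E[W] = 0.33333333, Var(W) = 0.055555556
E[D] = 3, Var(D) = 9
E[W²] = 0.055555556 + 0.33333333² = 0.16666667
E[D²] = 9 + 3² = 18
Var(Z) = 0.16666667*18 - (0.33333333*3)²
= 3 - 1 = 2

2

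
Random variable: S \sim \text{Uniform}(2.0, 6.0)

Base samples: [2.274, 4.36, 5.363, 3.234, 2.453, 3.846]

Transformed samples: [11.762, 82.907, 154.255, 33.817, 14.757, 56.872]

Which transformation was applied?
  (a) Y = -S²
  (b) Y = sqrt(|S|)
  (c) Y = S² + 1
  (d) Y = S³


Checking option (d) Y = S³:
  S = 2.274 -> Y = 11.762 ✓
  S = 4.36 -> Y = 82.907 ✓
  S = 5.363 -> Y = 154.255 ✓
All samples match this transformation.

(d) S³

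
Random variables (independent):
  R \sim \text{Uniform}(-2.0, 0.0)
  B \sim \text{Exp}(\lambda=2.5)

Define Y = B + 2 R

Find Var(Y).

For independent RVs: Var(aX + bY) = a²Var(X) + b²Var(Y)
Var(R) = 0.33333333
Var(B) = 0.16
Var(Y) = 2²*0.33333333 + 1²*0.16
= 4*0.33333333 + 1*0.16 = 1.4933333

1.4933333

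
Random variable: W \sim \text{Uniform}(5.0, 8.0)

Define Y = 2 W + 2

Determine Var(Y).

For Y = aW + b: Var(Y) = a² * Var(W)
Var(W) = (8 - 5)^2/12 = 0.75
Var(Y) = 2² * 0.75 = 4 * 0.75 = 3

3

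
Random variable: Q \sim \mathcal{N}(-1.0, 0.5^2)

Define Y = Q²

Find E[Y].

Using E[X²] = Var(X) + (E[X])²:
E[Q] = -1
Var(Q) = 0.5^2 = 0.25
E[Q²] = 0.25 + (-1)² = 0.25 + 1 = 1.25

1.25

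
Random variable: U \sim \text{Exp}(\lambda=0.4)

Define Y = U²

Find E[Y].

Using E[X²] = Var(X) + (E[X])²:
E[U] = 2.5
Var(U) = 1/0.4^2 = 6.25
E[U²] = 6.25 + 2.5² = 6.25 + 6.25 = 12.5

12.5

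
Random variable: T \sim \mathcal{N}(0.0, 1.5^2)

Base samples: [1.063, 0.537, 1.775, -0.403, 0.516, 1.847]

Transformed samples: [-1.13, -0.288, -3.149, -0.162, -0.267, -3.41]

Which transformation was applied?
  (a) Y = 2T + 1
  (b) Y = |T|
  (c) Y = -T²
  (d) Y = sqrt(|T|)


Checking option (c) Y = -T²:
  T = 1.063 -> Y = -1.13 ✓
  T = 0.537 -> Y = -0.288 ✓
  T = 1.775 -> Y = -3.149 ✓
All samples match this transformation.

(c) -T²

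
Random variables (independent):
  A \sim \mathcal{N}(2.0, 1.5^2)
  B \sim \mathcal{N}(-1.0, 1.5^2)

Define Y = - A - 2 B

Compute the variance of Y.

For independent RVs: Var(aX + bY) = a²Var(X) + b²Var(Y)
Var(A) = 2.25
Var(B) = 2.25
Var(Y) = (-1)²*2.25 + (-2)²*2.25
= 1*2.25 + 4*2.25 = 11.25

11.25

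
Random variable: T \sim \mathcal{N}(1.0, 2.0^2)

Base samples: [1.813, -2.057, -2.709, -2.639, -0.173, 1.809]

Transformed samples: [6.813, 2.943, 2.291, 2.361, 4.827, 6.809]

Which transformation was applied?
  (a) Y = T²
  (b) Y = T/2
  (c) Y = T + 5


Checking option (c) Y = T + 5:
  T = 1.813 -> Y = 6.813 ✓
  T = -2.057 -> Y = 2.943 ✓
  T = -2.709 -> Y = 2.291 ✓
All samples match this transformation.

(c) T + 5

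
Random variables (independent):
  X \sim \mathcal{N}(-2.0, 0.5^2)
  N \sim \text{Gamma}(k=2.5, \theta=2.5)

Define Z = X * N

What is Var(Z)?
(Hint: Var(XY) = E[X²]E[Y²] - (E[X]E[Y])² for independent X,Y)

Var(XY) = E[X²]E[Y²] - (E[X]E[Y])²
E[X] = -2, Var(X) = 0.25
E[N] = 6.25, Var(N) = 15.625
E[X²] = 0.25 + (-2)² = 4.25
E[N²] = 15.625 + 6.25² = 54.6875
Var(Z) = 4.25*54.6875 - (-2*6.25)²
= 232.42188 - 156.25 = 76.171875

76.171875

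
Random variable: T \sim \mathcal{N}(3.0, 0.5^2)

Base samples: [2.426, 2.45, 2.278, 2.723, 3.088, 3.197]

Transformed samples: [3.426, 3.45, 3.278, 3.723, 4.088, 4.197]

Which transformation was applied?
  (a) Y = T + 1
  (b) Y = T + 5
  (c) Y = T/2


Checking option (a) Y = T + 1:
  T = 2.426 -> Y = 3.426 ✓
  T = 2.45 -> Y = 3.45 ✓
  T = 2.278 -> Y = 3.278 ✓
All samples match this transformation.

(a) T + 1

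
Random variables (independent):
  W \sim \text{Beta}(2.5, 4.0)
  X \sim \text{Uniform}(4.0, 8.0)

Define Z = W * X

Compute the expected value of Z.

For independent RVs: E[XY] = E[X]*E[Y]
E[W] = 0.38461538
E[X] = 6
E[Z] = 0.38461538 * 6 = 2.3076923

2.3076923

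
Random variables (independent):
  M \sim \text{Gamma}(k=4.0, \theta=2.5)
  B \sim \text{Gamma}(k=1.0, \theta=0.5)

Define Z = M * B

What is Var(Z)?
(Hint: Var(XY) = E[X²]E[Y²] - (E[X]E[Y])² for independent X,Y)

Var(XY) = E[X²]E[Y²] - (E[X]E[Y])²
E[M] = 10, Var(M) = 25
E[B] = 0.5, Var(B) = 0.25
E[M²] = 25 + 10² = 125
E[B²] = 0.25 + 0.5² = 0.5
Var(Z) = 125*0.5 - (10*0.5)²
= 62.5 - 25 = 37.5

37.5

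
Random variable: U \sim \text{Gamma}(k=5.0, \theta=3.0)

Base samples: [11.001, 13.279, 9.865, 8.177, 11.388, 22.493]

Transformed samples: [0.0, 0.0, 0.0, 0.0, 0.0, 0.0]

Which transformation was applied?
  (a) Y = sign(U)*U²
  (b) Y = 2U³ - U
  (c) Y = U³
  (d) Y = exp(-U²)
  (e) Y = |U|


Checking option (d) Y = exp(-U²):
  U = 11.001 -> Y = 0.0 ✓
  U = 13.279 -> Y = 0.0 ✓
  U = 9.865 -> Y = 0.0 ✓
All samples match this transformation.

(d) exp(-U²)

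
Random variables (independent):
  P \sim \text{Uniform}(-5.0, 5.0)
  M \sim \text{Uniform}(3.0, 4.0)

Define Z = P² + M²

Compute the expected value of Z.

E[Z] = E[P²] + E[M²]
E[P²] = Var(P) + E[P]² = 8.3333333 + 0 = 8.3333333
E[M²] = Var(M) + E[M]² = 0.083333333 + 12.25 = 12.333333
E[Z] = 8.3333333 + 12.333333 = 20.666667

20.666667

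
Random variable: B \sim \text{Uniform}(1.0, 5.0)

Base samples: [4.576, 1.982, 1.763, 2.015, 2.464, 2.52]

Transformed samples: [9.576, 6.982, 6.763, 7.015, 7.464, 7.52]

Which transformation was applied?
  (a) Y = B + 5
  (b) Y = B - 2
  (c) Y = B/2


Checking option (a) Y = B + 5:
  B = 4.576 -> Y = 9.576 ✓
  B = 1.982 -> Y = 6.982 ✓
  B = 1.763 -> Y = 6.763 ✓
All samples match this transformation.

(a) B + 5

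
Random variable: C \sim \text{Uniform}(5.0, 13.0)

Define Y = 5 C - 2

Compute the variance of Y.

For Y = aC + b: Var(Y) = a² * Var(C)
Var(C) = (13 - 5)^2/12 = 5.3333333
Var(Y) = 5² * 5.3333333 = 25 * 5.3333333 = 133.33333

133.33333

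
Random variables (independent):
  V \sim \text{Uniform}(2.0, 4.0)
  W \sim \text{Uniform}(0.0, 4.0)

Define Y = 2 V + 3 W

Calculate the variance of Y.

For independent RVs: Var(aX + bY) = a²Var(X) + b²Var(Y)
Var(V) = 0.33333333
Var(W) = 1.3333333
Var(Y) = 2²*0.33333333 + 3²*1.3333333
= 4*0.33333333 + 9*1.3333333 = 13.333333

13.333333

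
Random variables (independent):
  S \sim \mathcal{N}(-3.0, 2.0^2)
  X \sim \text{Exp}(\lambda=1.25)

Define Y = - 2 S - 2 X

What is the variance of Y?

For independent RVs: Var(aX + bY) = a²Var(X) + b²Var(Y)
Var(S) = 4
Var(X) = 0.64
Var(Y) = (-2)²*4 + (-2)²*0.64
= 4*4 + 4*0.64 = 18.56

18.56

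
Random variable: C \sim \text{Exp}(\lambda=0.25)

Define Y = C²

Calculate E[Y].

Using E[X²] = Var(X) + (E[X])²:
E[C] = 4
Var(C) = 1/0.25^2 = 16
E[C²] = 16 + 4² = 16 + 16 = 32

32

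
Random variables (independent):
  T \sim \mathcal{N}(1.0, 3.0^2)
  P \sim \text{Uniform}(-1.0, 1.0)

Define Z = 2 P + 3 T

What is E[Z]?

E[Z] = 3*E[T] + 2*E[P]
E[T] = 1
E[P] = 0
E[Z] = 3*1 + 2*0 = 3

3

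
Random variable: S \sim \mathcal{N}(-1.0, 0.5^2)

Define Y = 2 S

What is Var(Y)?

For Y = aS + b: Var(Y) = a² * Var(S)
Var(S) = 0.5^2 = 0.25
Var(Y) = 2² * 0.25 = 4 * 0.25 = 1

1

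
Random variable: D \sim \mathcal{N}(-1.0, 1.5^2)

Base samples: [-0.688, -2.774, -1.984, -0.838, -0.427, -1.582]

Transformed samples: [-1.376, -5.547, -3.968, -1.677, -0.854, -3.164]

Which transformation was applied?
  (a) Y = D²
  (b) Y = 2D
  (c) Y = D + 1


Checking option (b) Y = 2D:
  D = -0.688 -> Y = -1.376 ✓
  D = -2.774 -> Y = -5.547 ✓
  D = -1.984 -> Y = -3.968 ✓
All samples match this transformation.

(b) 2D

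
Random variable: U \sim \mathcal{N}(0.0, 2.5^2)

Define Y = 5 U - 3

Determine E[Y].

For Y = 5U - 3:
E[Y] = 5 * E[U] - 3
E[U] = 0.0 = 0
E[Y] = 5 * 0 - 3 = -3

-3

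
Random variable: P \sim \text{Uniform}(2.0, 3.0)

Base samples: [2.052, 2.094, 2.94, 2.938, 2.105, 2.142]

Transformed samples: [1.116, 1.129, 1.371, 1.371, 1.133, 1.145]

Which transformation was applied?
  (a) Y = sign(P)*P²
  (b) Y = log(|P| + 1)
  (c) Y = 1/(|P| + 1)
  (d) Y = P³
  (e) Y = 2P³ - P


Checking option (b) Y = log(|P| + 1):
  P = 2.052 -> Y = 1.116 ✓
  P = 2.094 -> Y = 1.129 ✓
  P = 2.94 -> Y = 1.371 ✓
All samples match this transformation.

(b) log(|P| + 1)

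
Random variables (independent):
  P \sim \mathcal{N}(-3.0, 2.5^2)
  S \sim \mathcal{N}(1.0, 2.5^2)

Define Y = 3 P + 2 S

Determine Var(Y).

For independent RVs: Var(aX + bY) = a²Var(X) + b²Var(Y)
Var(P) = 6.25
Var(S) = 6.25
Var(Y) = 3²*6.25 + 2²*6.25
= 9*6.25 + 4*6.25 = 81.25

81.25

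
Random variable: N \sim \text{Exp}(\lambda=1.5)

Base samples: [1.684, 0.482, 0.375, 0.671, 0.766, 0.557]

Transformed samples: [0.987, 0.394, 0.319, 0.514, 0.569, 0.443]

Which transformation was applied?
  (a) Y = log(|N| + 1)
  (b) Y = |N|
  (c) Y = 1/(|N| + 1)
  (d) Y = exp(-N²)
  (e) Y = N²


Checking option (a) Y = log(|N| + 1):
  N = 1.684 -> Y = 0.987 ✓
  N = 0.482 -> Y = 0.394 ✓
  N = 0.375 -> Y = 0.319 ✓
All samples match this transformation.

(a) log(|N| + 1)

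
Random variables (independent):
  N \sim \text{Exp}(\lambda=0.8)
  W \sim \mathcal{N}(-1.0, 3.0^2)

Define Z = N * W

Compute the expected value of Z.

For independent RVs: E[XY] = E[X]*E[Y]
E[N] = 1.25
E[W] = -1
E[Z] = 1.25 * (-1) = -1.25

-1.25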